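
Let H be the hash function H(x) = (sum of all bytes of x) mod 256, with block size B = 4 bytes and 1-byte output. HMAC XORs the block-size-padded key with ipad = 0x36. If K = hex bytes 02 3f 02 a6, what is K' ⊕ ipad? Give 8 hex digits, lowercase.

34093490

Key hex bytes 02 3f 02 a6 is exactly B = 4 bytes: K' = 02 3f 02 a6.
XOR each byte with 0x36: 02⊕36=34, 3f⊕36=09, 02⊕36=34, a6⊕36=90.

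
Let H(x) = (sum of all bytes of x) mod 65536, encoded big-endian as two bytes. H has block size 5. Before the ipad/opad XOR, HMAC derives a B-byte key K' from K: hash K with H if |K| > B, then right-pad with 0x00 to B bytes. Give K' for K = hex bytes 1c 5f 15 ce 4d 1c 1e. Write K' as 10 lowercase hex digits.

|K| = 7 > B = 5, so first hash the key.
H(K): sum = 28+95+21+206+77+28+30 = 485 → 01 e5.
Zero-pad H(K) = 01 e5 to 5 bytes: K' = 01 e5 00 00 00.

01e5000000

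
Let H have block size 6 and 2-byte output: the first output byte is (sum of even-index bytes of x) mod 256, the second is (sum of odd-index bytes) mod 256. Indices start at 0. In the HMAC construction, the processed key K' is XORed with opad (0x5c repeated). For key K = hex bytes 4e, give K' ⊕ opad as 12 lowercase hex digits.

125c5c5c5c5c

Key hex bytes 4e is 1 byte ≤ B = 6; zero-pad to 6 bytes: K' = 4e 00 00 00 00 00.
XOR each byte with 0x5c: 4e⊕5c=12, 00⊕5c=5c, 00⊕5c=5c, 00⊕5c=5c, 00⊕5c=5c, 00⊕5c=5c.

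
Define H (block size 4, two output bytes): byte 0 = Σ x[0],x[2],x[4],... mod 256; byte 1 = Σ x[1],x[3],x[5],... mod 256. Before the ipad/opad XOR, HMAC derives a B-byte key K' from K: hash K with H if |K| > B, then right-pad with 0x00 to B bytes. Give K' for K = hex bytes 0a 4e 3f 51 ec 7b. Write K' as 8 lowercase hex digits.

351a0000

|K| = 6 > B = 4, so first hash the key.
H(K): even-index sum = 309 mod 256 = 53; odd-index sum = 282 mod 256 = 26 → 35 1a.
Zero-pad H(K) = 35 1a to 4 bytes: K' = 35 1a 00 00.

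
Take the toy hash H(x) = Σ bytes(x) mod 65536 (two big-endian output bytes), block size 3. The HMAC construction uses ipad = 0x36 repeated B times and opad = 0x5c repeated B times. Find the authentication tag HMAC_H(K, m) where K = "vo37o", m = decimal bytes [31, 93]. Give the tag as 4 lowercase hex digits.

Key "vo37o" = 76 6f 33 37 6f is 5 bytes > B = 3, so hash it first: H(key) = 01 be, then zero-pad to 3 bytes: K' = 01 be 00.
K' ⊕ ipad = 37 88 36.  K' ⊕ opad = 5d e2 5c.
Inner input = (K'⊕ipad) ∥ m = 37 88 36 ∥ 1f 5d.
Inner hash: sum = 55+136+54+31+93 = 369 → 01 71.
Outer input = (K'⊕opad) ∥ inner = 5d e2 5c ∥ 01 71.
Outer hash (tag): sum = 93+226+92+1+113 = 525 → 02 0d.

020d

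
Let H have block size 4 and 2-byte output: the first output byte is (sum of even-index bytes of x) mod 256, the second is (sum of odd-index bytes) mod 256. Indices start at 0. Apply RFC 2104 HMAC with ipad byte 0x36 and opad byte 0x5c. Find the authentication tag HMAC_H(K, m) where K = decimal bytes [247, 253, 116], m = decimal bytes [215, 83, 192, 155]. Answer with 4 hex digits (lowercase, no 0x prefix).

6dec

Key decimal bytes [247, 253, 116] = f7 fd 74 is 3 bytes ≤ B = 4; zero-pad to 4 bytes: K' = f7 fd 74 00.
K' ⊕ ipad = c1 cb 42 36.  K' ⊕ opad = ab a1 28 5c.
Inner input = (K'⊕ipad) ∥ m = c1 cb 42 36 ∥ d7 53 c0 9b.
Inner hash: even-index sum = 666 mod 256 = 154; odd-index sum = 495 mod 256 = 239 → 9a ef.
Outer input = (K'⊕opad) ∥ inner = ab a1 28 5c ∥ 9a ef.
Outer hash (tag): even-index sum = 365 mod 256 = 109; odd-index sum = 492 mod 256 = 236 → 6d ec.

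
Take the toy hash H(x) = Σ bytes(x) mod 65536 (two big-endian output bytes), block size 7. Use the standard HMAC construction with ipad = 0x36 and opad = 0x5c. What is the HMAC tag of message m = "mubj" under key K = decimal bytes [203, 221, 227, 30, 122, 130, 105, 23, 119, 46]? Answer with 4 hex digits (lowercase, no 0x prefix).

Key decimal bytes [203, 221, 227, 30, 122, 130, 105, 23, 119, 46] = cb dd e3 1e 7a 82 69 17 77 2e is 10 bytes > B = 7, so hash it first: H(key) = 04 ca, then zero-pad to 7 bytes: K' = 04 ca 00 00 00 00 00.
K' ⊕ ipad = 32 fc 36 36 36 36 36.  K' ⊕ opad = 58 96 5c 5c 5c 5c 5c.
Inner input = (K'⊕ipad) ∥ m = 32 fc 36 36 36 36 36 ∥ 6d 75 62 6a.
Inner hash: sum = 50+252+54+54+54+54+54+109+117+98+106 = 1002 → 03 ea.
Outer input = (K'⊕opad) ∥ inner = 58 96 5c 5c 5c 5c 5c ∥ 03 ea.
Outer hash (tag): sum = 88+150+92+92+92+92+92+3+234 = 935 → 03 a7.

03a7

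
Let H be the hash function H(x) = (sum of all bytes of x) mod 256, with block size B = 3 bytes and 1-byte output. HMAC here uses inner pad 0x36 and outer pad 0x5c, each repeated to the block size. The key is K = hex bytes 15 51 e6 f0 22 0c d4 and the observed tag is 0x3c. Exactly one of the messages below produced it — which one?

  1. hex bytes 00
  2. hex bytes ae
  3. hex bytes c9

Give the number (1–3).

2

Key hex bytes 15 51 e6 f0 22 0c d4 is 7 bytes > B = 3, so hash it first: H(key) = 3e, then zero-pad to 3 bytes: K' = 3e 00 00.
K' ⊕ ipad = 08 36 36; K' ⊕ opad = 62 5c 5c.
m1: inner = H(08 36 36 00) = 74; tag = H(62 5c 5c 74) = 8e
m2: inner = H(08 36 36 ae) = 22; tag = H(62 5c 5c 22) = 3c ← matches
m3: inner = H(08 36 36 c9) = 3d; tag = H(62 5c 5c 3d) = 57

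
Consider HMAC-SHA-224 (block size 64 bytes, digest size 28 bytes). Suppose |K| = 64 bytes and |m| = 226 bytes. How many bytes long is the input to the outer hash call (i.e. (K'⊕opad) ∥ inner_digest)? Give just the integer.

92

Key is 64 ≤ 64 bytes, zero-padded: |K'| = 64.
Outer input = (K'⊕opad) ∥ H(inner) → 64 + 28 = 92 bytes.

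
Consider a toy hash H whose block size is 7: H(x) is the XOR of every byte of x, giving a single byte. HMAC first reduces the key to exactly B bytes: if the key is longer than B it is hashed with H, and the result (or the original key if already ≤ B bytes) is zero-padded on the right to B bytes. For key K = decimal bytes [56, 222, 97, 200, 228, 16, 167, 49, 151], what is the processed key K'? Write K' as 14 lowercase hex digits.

ba000000000000

|K| = 9 > B = 7, so first hash the key.
H(K): XOR 38⊕de⊕61⊕c8⊕e4⊕10⊕a7⊕31⊕97 = ba.
Zero-pad H(K) = ba to 7 bytes: K' = ba 00 00 00 00 00 00.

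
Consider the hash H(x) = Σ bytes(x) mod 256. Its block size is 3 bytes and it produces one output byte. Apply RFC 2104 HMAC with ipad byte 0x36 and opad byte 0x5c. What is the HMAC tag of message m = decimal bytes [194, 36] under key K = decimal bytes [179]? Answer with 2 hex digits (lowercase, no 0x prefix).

Key decimal bytes [179] = b3 is 1 byte ≤ B = 3; zero-pad to 3 bytes: K' = b3 00 00.
K' ⊕ ipad = 85 36 36.  K' ⊕ opad = ef 5c 5c.
Inner input = (K'⊕ipad) ∥ m = 85 36 36 ∥ c2 24.
Inner hash: sum = 133+54+54+194+36 = 471; mod 256 = 215 → d7.
Outer input = (K'⊕opad) ∥ inner = ef 5c 5c ∥ d7.
Outer hash (tag): sum = 239+92+92+215 = 638; mod 256 = 126 → 7e.

7e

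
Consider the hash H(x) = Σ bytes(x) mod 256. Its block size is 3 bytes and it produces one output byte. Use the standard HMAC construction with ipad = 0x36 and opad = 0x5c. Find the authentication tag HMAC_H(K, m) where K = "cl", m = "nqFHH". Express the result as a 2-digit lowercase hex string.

65

Key "cl" = 63 6c is 2 bytes ≤ B = 3; zero-pad to 3 bytes: K' = 63 6c 00.
K' ⊕ ipad = 55 5a 36.  K' ⊕ opad = 3f 30 5c.
Inner input = (K'⊕ipad) ∥ m = 55 5a 36 ∥ 6e 71 46 48 48.
Inner hash: sum = 85+90+54+110+113+70+72+72 = 666; mod 256 = 154 → 9a.
Outer input = (K'⊕opad) ∥ inner = 3f 30 5c ∥ 9a.
Outer hash (tag): sum = 63+48+92+154 = 357; mod 256 = 101 → 65.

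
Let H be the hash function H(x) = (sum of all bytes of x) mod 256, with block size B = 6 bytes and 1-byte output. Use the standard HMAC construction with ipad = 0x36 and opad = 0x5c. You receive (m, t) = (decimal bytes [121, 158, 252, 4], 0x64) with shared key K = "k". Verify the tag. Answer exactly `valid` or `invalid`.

Key "k" = 6b is 1 byte ≤ B = 6; zero-pad to 6 bytes: K' = 6b 00 00 00 00 00.
K' ⊕ ipad = 5d 36 36 36 36 36; K' ⊕ opad = 37 5c 5c 5c 5c 5c.
Inner hash: sum = 93+54+54+54+54+54+121+158+252+4 = 898; mod 256 = 130 → 82.
Outer hash (recomputed tag): sum = 55+92+92+92+92+92+130 = 645; mod 256 = 133 → 85.
Recomputed tag = 85; claimed = 64 → mismatch.

invalid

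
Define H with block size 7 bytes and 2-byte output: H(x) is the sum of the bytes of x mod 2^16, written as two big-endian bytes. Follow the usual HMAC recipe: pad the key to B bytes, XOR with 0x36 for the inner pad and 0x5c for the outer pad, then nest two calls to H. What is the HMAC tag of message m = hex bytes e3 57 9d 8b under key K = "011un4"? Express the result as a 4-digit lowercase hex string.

Key "011un4" = 30 31 31 75 6e 34 is 6 bytes ≤ B = 7; zero-pad to 7 bytes: K' = 30 31 31 75 6e 34 00.
K' ⊕ ipad = 06 07 07 43 58 02 36.  K' ⊕ opad = 6c 6d 6d 29 32 68 5c.
Inner input = (K'⊕ipad) ∥ m = 06 07 07 43 58 02 36 ∥ e3 57 9d 8b.
Inner hash: sum = 6+7+7+67+88+2+54+227+87+157+139 = 841 → 03 49.
Outer input = (K'⊕opad) ∥ inner = 6c 6d 6d 29 32 68 5c ∥ 03 49.
Outer hash (tag): sum = 108+109+109+41+50+104+92+3+73 = 689 → 02 b1.

02b1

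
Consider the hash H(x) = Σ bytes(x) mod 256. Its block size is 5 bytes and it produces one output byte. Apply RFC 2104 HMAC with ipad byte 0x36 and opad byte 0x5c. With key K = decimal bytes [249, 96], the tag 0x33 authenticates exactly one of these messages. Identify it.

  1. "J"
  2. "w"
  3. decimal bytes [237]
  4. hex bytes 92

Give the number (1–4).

2

Key decimal bytes [249, 96] = f9 60 is 2 bytes ≤ B = 5; zero-pad to 5 bytes: K' = f9 60 00 00 00.
K' ⊕ ipad = cf 56 36 36 36; K' ⊕ opad = a5 3c 5c 5c 5c.
m1: inner = H(cf 56 36 36 36 4a) = 11; tag = H(a5 3c 5c 5c 5c 11) = 06
m2: inner = H(cf 56 36 36 36 77) = 3e; tag = H(a5 3c 5c 5c 5c 3e) = 33 ← matches
m3: inner = H(cf 56 36 36 36 ed) = b4; tag = H(a5 3c 5c 5c 5c b4) = a9
m4: inner = H(cf 56 36 36 36 92) = 59; tag = H(a5 3c 5c 5c 5c 59) = 4e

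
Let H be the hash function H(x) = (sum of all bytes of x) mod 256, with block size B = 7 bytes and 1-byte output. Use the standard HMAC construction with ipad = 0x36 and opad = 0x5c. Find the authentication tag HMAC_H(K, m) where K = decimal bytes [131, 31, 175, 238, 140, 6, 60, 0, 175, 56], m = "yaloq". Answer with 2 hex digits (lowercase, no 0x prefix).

Key decimal bytes [131, 31, 175, 238, 140, 6, 60, 0, 175, 56] = 83 1f af ee 8c 06 3c 00 af 38 is 10 bytes > B = 7, so hash it first: H(key) = f4, then zero-pad to 7 bytes: K' = f4 00 00 00 00 00 00.
K' ⊕ ipad = c2 36 36 36 36 36 36.  K' ⊕ opad = a8 5c 5c 5c 5c 5c 5c.
Inner input = (K'⊕ipad) ∥ m = c2 36 36 36 36 36 36 ∥ 79 61 6c 6f 71.
Inner hash: sum = 194+54+54+54+54+54+54+121+97+108+111+113 = 1068; mod 256 = 44 → 2c.
Outer input = (K'⊕opad) ∥ inner = a8 5c 5c 5c 5c 5c 5c ∥ 2c.
Outer hash (tag): sum = 168+92+92+92+92+92+92+44 = 764; mod 256 = 252 → fc.

fc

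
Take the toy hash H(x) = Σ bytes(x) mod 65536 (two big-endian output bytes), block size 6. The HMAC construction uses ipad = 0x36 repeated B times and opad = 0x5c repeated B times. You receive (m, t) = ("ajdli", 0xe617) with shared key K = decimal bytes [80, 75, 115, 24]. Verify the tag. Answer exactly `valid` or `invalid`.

invalid

Key decimal bytes [80, 75, 115, 24] = 50 4b 73 18 is 4 bytes ≤ B = 6; zero-pad to 6 bytes: K' = 50 4b 73 18 00 00.
K' ⊕ ipad = 66 7d 45 2e 36 36; K' ⊕ opad = 0c 17 2f 44 5c 5c.
Inner hash: sum = 102+125+69+46+54+54+97+106+100+108+105 = 966 → 03 c6.
Outer hash (recomputed tag): sum = 12+23+47+68+92+92+3+198 = 535 → 02 17.
Recomputed tag = 0217; claimed = e617 → mismatch.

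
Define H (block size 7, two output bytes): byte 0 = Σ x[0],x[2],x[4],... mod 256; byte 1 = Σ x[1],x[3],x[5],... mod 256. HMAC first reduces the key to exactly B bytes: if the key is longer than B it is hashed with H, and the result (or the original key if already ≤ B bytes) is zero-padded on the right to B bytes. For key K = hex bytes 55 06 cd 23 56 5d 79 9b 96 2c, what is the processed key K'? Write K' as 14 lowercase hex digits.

|K| = 10 > B = 7, so first hash the key.
H(K): even-index sum = 647 mod 256 = 135; odd-index sum = 333 mod 256 = 77 → 87 4d.
Zero-pad H(K) = 87 4d to 7 bytes: K' = 87 4d 00 00 00 00 00.

874d0000000000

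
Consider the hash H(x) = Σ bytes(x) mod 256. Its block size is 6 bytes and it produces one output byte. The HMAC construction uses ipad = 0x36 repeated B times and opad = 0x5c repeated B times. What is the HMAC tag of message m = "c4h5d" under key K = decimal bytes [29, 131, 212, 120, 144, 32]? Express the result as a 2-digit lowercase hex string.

78

Key decimal bytes [29, 131, 212, 120, 144, 32] = 1d 83 d4 78 90 20 is exactly B = 6 bytes: K' = 1d 83 d4 78 90 20.
K' ⊕ ipad = 2b b5 e2 4e a6 16.  K' ⊕ opad = 41 df 88 24 cc 7c.
Inner input = (K'⊕ipad) ∥ m = 2b b5 e2 4e a6 16 ∥ 63 34 68 35 64.
Inner hash: sum = 43+181+226+78+166+22+99+52+104+53+100 = 1124; mod 256 = 100 → 64.
Outer input = (K'⊕opad) ∥ inner = 41 df 88 24 cc 7c ∥ 64.
Outer hash (tag): sum = 65+223+136+36+204+124+100 = 888; mod 256 = 120 → 78.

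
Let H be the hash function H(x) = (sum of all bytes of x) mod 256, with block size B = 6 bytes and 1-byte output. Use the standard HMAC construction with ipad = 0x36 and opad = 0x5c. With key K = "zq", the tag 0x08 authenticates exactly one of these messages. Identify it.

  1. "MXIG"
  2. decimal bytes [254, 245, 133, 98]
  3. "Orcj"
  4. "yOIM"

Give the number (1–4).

2

Key "zq" = 7a 71 is 2 bytes ≤ B = 6; zero-pad to 6 bytes: K' = 7a 71 00 00 00 00.
K' ⊕ ipad = 4c 47 36 36 36 36; K' ⊕ opad = 26 2d 5c 5c 5c 5c.
m1: inner = H(4c 47 36 36 36 36 4d 58 49 47) = a0; tag = H(26 2d 5c 5c 5c 5c a0) = 63
m2: inner = H(4c 47 36 36 36 36 fe f5 85 62) = 45; tag = H(26 2d 5c 5c 5c 5c 45) = 08 ← matches
m3: inner = H(4c 47 36 36 36 36 4f 72 63 6a) = f9; tag = H(26 2d 5c 5c 5c 5c f9) = bc
m4: inner = H(4c 47 36 36 36 36 79 4f 49 4d) = c9; tag = H(26 2d 5c 5c 5c 5c c9) = 8c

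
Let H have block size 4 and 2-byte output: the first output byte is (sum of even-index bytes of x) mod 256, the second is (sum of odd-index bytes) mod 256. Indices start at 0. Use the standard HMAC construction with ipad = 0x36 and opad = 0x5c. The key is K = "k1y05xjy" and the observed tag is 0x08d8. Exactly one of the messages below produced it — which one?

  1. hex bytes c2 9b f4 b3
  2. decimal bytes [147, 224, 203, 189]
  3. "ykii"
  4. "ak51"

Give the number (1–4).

Key "k1y05xjy" = 6b 31 79 30 35 78 6a 79 is 8 bytes > B = 4, so hash it first: H(key) = 83 52, then zero-pad to 4 bytes: K' = 83 52 00 00.
K' ⊕ ipad = b5 64 36 36; K' ⊕ opad = df 0e 5c 5c.
m1: inner = H(b5 64 36 36 c2 9b f4 b3) = a1 e8; tag = H(df 0e 5c 5c a1 e8) = dc52
m2: inner = H(b5 64 36 36 93 e0 cb bd) = 49 37; tag = H(df 0e 5c 5c 49 37) = 84a1
m3: inner = H(b5 64 36 36 79 6b 69 69) = cd 6e; tag = H(df 0e 5c 5c cd 6e) = 08d8 ← matches
m4: inner = H(b5 64 36 36 61 6b 35 31) = 81 36; tag = H(df 0e 5c 5c 81 36) = bca0

3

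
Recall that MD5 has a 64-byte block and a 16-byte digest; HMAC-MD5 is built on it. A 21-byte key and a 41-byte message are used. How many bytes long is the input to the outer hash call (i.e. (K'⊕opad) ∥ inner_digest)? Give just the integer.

Key is 21 ≤ 64 bytes, zero-padded: |K'| = 64.
Outer input = (K'⊕opad) ∥ H(inner) → 64 + 16 = 80 bytes.

80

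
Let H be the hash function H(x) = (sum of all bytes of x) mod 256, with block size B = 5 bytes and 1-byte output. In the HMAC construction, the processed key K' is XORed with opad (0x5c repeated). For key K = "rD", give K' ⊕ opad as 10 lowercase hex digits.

2e185c5c5c

Key "rD" = 72 44 is 2 bytes ≤ B = 5; zero-pad to 5 bytes: K' = 72 44 00 00 00.
XOR each byte with 0x5c: 72⊕5c=2e, 44⊕5c=18, 00⊕5c=5c, 00⊕5c=5c, 00⊕5c=5c.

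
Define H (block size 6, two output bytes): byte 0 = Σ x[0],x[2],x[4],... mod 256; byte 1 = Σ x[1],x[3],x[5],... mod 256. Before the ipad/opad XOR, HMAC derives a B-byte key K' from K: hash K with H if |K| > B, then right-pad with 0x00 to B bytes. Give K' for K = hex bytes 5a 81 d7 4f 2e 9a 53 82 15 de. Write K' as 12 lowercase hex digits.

c7ca00000000

|K| = 10 > B = 6, so first hash the key.
H(K): even-index sum = 455 mod 256 = 199; odd-index sum = 714 mod 256 = 202 → c7 ca.
Zero-pad H(K) = c7 ca to 6 bytes: K' = c7 ca 00 00 00 00.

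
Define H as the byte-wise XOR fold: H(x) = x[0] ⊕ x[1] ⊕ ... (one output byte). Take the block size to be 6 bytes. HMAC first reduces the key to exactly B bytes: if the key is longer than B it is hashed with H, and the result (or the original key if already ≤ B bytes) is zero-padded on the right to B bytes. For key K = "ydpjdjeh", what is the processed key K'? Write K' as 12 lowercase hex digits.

040000000000

|K| = 8 > B = 6, so first hash the key.
H(K): XOR 79⊕64⊕70⊕6a⊕64⊕6a⊕65⊕68 = 04.
Zero-pad H(K) = 04 to 6 bytes: K' = 04 00 00 00 00 00.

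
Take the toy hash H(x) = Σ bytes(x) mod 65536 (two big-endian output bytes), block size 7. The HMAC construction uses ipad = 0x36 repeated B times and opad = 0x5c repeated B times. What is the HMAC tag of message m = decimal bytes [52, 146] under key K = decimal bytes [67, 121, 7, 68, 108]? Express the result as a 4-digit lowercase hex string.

Key decimal bytes [67, 121, 7, 68, 108] = 43 79 07 44 6c is 5 bytes ≤ B = 7; zero-pad to 7 bytes: K' = 43 79 07 44 6c 00 00.
K' ⊕ ipad = 75 4f 31 72 5a 36 36.  K' ⊕ opad = 1f 25 5b 18 30 5c 5c.
Inner input = (K'⊕ipad) ∥ m = 75 4f 31 72 5a 36 36 ∥ 34 92.
Inner hash: sum = 117+79+49+114+90+54+54+52+146 = 755 → 02 f3.
Outer input = (K'⊕opad) ∥ inner = 1f 25 5b 18 30 5c 5c ∥ 02 f3.
Outer hash (tag): sum = 31+37+91+24+48+92+92+2+243 = 660 → 02 94.

0294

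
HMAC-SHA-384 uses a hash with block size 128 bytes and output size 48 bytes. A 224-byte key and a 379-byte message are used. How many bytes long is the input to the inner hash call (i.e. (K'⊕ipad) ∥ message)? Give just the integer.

Key is 224 > 128 bytes, so it is hashed to 48 bytes then zero-padded to 128: |K'| = 128.
Inner input = (K'⊕ipad) ∥ m → 128 + 379 = 507 bytes.

507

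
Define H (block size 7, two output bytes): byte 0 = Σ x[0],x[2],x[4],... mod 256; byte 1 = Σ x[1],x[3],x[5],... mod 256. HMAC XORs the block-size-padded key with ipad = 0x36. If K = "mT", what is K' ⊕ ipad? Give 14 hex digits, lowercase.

Key "mT" = 6d 54 is 2 bytes ≤ B = 7; zero-pad to 7 bytes: K' = 6d 54 00 00 00 00 00.
XOR each byte with 0x36: 6d⊕36=5b, 54⊕36=62, 00⊕36=36, 00⊕36=36, 00⊕36=36, 00⊕36=36, 00⊕36=36.

5b623636363636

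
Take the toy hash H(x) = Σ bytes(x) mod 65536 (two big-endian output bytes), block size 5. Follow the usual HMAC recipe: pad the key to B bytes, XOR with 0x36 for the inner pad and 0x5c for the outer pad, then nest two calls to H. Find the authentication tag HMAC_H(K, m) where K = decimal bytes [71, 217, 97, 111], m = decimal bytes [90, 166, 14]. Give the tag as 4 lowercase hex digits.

Key decimal bytes [71, 217, 97, 111] = 47 d9 61 6f is 4 bytes ≤ B = 5; zero-pad to 5 bytes: K' = 47 d9 61 6f 00.
K' ⊕ ipad = 71 ef 57 59 36.  K' ⊕ opad = 1b 85 3d 33 5c.
Inner input = (K'⊕ipad) ∥ m = 71 ef 57 59 36 ∥ 5a a6 0e.
Inner hash: sum = 113+239+87+89+54+90+166+14 = 852 → 03 54.
Outer input = (K'⊕opad) ∥ inner = 1b 85 3d 33 5c ∥ 03 54.
Outer hash (tag): sum = 27+133+61+51+92+3+84 = 451 → 01 c3.

01c3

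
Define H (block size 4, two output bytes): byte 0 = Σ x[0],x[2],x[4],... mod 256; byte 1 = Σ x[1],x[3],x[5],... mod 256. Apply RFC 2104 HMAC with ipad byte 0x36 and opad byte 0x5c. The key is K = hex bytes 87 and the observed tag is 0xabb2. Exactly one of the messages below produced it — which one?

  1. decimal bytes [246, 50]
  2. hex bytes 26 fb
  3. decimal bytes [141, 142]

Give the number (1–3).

3

Key hex bytes 87 is 1 byte ≤ B = 4; zero-pad to 4 bytes: K' = 87 00 00 00.
K' ⊕ ipad = b1 36 36 36; K' ⊕ opad = db 5c 5c 5c.
m1: inner = H(b1 36 36 36 f6 32) = dd 9e; tag = H(db 5c 5c 5c dd 9e) = 1456
m2: inner = H(b1 36 36 36 26 fb) = 0d 67; tag = H(db 5c 5c 5c 0d 67) = 441f
m3: inner = H(b1 36 36 36 8d 8e) = 74 fa; tag = H(db 5c 5c 5c 74 fa) = abb2 ← matches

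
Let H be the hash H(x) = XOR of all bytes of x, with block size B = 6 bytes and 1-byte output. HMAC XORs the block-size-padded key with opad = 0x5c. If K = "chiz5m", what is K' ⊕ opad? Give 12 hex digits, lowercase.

Key "chiz5m" = 63 68 69 7a 35 6d is exactly B = 6 bytes: K' = 63 68 69 7a 35 6d.
XOR each byte with 0x5c: 63⊕5c=3f, 68⊕5c=34, 69⊕5c=35, 7a⊕5c=26, 35⊕5c=69, 6d⊕5c=31.

3f3435266931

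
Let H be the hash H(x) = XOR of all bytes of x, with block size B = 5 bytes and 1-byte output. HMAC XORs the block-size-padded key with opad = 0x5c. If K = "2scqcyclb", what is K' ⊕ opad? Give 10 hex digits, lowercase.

Key "2scqcyclb" = 32 73 63 71 63 79 63 6c 62 is 9 bytes > B = 5, so hash it first: H(key) = 24, then zero-pad to 5 bytes: K' = 24 00 00 00 00.
XOR each byte with 0x5c: 24⊕5c=78, 00⊕5c=5c, 00⊕5c=5c, 00⊕5c=5c, 00⊕5c=5c.

785c5c5c5c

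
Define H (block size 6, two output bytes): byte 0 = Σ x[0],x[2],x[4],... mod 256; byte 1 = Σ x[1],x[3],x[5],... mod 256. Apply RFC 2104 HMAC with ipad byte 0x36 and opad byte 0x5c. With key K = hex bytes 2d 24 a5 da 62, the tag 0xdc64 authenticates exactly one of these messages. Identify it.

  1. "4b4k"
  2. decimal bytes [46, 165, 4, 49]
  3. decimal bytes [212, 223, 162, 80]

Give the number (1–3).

Key hex bytes 2d 24 a5 da 62 is 5 bytes ≤ B = 6; zero-pad to 6 bytes: K' = 2d 24 a5 da 62 00.
K' ⊕ ipad = 1b 12 93 ec 54 36; K' ⊕ opad = 71 78 f9 86 3e 5c.
m1: inner = H(1b 12 93 ec 54 36 34 62 34 6b) = 6a 01; tag = H(71 78 f9 86 3e 5c 6a 01) = 125b
m2: inner = H(1b 12 93 ec 54 36 2e a5 04 31) = 34 0a; tag = H(71 78 f9 86 3e 5c 34 0a) = dc64 ← matches
m3: inner = H(1b 12 93 ec 54 36 d4 df a2 50) = 78 63; tag = H(71 78 f9 86 3e 5c 78 63) = 20bd

2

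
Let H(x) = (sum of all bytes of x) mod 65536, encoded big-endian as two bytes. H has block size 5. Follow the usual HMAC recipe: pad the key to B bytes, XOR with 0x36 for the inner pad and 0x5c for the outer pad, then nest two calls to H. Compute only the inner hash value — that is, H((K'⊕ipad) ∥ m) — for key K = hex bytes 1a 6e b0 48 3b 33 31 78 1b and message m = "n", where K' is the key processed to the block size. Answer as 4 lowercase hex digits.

Key hex bytes 1a 6e b0 48 3b 33 31 78 1b is 9 bytes > B = 5, so hash it first: H(key) = 02 b2, then zero-pad to 5 bytes: K' = 02 b2 00 00 00.
K' ⊕ ipad = 34 84 36 36 36.
Inner input = 34 84 36 36 36 ∥ 6e.
Inner hash: sum = 52+132+54+54+54+110 = 456 → 01 c8.

01c8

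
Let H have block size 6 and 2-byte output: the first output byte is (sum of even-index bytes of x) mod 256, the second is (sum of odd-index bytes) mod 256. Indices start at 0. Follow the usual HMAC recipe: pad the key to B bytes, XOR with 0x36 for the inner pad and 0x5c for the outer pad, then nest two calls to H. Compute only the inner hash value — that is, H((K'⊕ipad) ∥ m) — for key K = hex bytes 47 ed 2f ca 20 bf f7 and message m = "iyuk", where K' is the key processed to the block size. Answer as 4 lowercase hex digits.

Key hex bytes 47 ed 2f ca 20 bf f7 is 7 bytes > B = 6, so hash it first: H(key) = 8d 76, then zero-pad to 6 bytes: K' = 8d 76 00 00 00 00.
K' ⊕ ipad = bb 40 36 36 36 36.
Inner input = bb 40 36 36 36 36 ∥ 69 79 75 6b.
Inner hash: even-index sum = 517 mod 256 = 5; odd-index sum = 400 mod 256 = 144 → 05 90.

0590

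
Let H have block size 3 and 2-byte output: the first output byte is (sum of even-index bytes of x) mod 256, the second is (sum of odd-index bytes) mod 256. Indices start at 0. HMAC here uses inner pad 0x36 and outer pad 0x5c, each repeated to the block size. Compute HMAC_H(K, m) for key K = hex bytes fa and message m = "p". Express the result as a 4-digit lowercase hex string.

Key hex bytes fa is 1 byte ≤ B = 3; zero-pad to 3 bytes: K' = fa 00 00.
K' ⊕ ipad = cc 36 36.  K' ⊕ opad = a6 5c 5c.
Inner input = (K'⊕ipad) ∥ m = cc 36 36 ∥ 70.
Inner hash: even-index sum = 258 mod 256 = 2; odd-index sum = 166 mod 256 = 166 → 02 a6.
Outer input = (K'⊕opad) ∥ inner = a6 5c 5c ∥ 02 a6.
Outer hash (tag): even-index sum = 424 mod 256 = 168; odd-index sum = 94 mod 256 = 94 → a8 5e.

a85e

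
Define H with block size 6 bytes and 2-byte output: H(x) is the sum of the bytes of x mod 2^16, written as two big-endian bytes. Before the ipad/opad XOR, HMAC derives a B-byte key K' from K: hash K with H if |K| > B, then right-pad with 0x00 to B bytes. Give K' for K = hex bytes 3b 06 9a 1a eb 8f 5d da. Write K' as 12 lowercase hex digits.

03a600000000

|K| = 8 > B = 6, so first hash the key.
H(K): sum = 59+6+154+26+235+143+93+218 = 934 → 03 a6.
Zero-pad H(K) = 03 a6 to 6 bytes: K' = 03 a6 00 00 00 00.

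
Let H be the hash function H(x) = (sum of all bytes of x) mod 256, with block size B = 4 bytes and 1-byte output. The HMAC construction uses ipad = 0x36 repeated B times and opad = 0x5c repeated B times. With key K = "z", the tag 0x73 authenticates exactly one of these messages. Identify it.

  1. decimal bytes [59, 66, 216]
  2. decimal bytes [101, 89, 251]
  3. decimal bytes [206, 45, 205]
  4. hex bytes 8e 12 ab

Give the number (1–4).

Key "z" = 7a is 1 byte ≤ B = 4; zero-pad to 4 bytes: K' = 7a 00 00 00.
K' ⊕ ipad = 4c 36 36 36; K' ⊕ opad = 26 5c 5c 5c.
m1: inner = H(4c 36 36 36 3b 42 d8) = 43; tag = H(26 5c 5c 5c 43) = 7d
m2: inner = H(4c 36 36 36 65 59 fb) = a7; tag = H(26 5c 5c 5c a7) = e1
m3: inner = H(4c 36 36 36 ce 2d cd) = b6; tag = H(26 5c 5c 5c b6) = f0
m4: inner = H(4c 36 36 36 8e 12 ab) = 39; tag = H(26 5c 5c 5c 39) = 73 ← matches

4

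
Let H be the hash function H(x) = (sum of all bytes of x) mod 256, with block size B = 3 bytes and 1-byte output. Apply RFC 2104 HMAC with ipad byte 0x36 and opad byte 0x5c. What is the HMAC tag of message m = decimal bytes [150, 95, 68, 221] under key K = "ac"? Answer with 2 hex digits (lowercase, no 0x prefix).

d0

Key "ac" = 61 63 is 2 bytes ≤ B = 3; zero-pad to 3 bytes: K' = 61 63 00.
K' ⊕ ipad = 57 55 36.  K' ⊕ opad = 3d 3f 5c.
Inner input = (K'⊕ipad) ∥ m = 57 55 36 ∥ 96 5f 44 dd.
Inner hash: sum = 87+85+54+150+95+68+221 = 760; mod 256 = 248 → f8.
Outer input = (K'⊕opad) ∥ inner = 3d 3f 5c ∥ f8.
Outer hash (tag): sum = 61+63+92+248 = 464; mod 256 = 208 → d0.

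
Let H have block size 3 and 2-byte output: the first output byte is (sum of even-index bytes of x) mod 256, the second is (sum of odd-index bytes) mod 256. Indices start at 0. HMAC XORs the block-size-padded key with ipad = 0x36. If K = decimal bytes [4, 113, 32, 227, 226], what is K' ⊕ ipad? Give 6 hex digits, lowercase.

Key decimal bytes [4, 113, 32, 227, 226] = 04 71 20 e3 e2 is 5 bytes > B = 3, so hash it first: H(key) = 06 54, then zero-pad to 3 bytes: K' = 06 54 00.
XOR each byte with 0x36: 06⊕36=30, 54⊕36=62, 00⊕36=36.

306236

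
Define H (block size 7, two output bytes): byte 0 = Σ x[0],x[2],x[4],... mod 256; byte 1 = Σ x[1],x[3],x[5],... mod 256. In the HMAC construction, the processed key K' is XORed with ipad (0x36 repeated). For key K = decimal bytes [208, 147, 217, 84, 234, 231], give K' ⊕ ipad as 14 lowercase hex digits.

e6a5ef62dcd136

Key decimal bytes [208, 147, 217, 84, 234, 231] = d0 93 d9 54 ea e7 is 6 bytes ≤ B = 7; zero-pad to 7 bytes: K' = d0 93 d9 54 ea e7 00.
XOR each byte with 0x36: d0⊕36=e6, 93⊕36=a5, d9⊕36=ef, 54⊕36=62, ea⊕36=dc, e7⊕36=d1, 00⊕36=36.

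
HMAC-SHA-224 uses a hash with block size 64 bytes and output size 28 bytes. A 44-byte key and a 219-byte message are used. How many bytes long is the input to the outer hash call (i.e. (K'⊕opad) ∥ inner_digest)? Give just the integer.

92

Key is 44 ≤ 64 bytes, zero-padded: |K'| = 64.
Outer input = (K'⊕opad) ∥ H(inner) → 64 + 28 = 92 bytes.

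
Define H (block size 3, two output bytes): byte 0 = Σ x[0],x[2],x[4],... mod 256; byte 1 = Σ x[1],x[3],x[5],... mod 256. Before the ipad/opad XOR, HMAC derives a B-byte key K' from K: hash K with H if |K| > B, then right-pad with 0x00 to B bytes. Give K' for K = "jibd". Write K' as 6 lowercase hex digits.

cccd00

|K| = 4 > B = 3, so first hash the key.
H(K): even-index sum = 204 mod 256 = 204; odd-index sum = 205 mod 256 = 205 → cc cd.
Zero-pad H(K) = cc cd to 3 bytes: K' = cc cd 00.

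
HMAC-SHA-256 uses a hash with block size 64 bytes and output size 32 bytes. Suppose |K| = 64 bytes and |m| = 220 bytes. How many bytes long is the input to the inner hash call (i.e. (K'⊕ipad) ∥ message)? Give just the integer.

284

Key is 64 ≤ 64 bytes, zero-padded: |K'| = 64.
Inner input = (K'⊕ipad) ∥ m → 64 + 220 = 284 bytes.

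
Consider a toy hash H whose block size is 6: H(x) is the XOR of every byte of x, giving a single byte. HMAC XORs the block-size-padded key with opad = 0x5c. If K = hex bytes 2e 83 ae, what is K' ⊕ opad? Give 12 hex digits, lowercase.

72dff25c5c5c

Key hex bytes 2e 83 ae is 3 bytes ≤ B = 6; zero-pad to 6 bytes: K' = 2e 83 ae 00 00 00.
XOR each byte with 0x5c: 2e⊕5c=72, 83⊕5c=df, ae⊕5c=f2, 00⊕5c=5c, 00⊕5c=5c, 00⊕5c=5c.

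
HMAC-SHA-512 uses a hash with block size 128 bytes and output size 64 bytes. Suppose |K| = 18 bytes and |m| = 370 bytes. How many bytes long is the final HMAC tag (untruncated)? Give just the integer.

The tag is one SHA-512 digest: 64 bytes.

64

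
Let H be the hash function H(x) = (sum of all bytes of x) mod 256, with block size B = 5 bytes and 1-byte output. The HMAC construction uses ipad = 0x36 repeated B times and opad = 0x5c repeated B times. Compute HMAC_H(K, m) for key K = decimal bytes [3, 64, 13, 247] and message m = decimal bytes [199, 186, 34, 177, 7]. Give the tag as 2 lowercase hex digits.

0b

Key decimal bytes [3, 64, 13, 247] = 03 40 0d f7 is 4 bytes ≤ B = 5; zero-pad to 5 bytes: K' = 03 40 0d f7 00.
K' ⊕ ipad = 35 76 3b c1 36.  K' ⊕ opad = 5f 1c 51 ab 5c.
Inner input = (K'⊕ipad) ∥ m = 35 76 3b c1 36 ∥ c7 ba 22 b1 07.
Inner hash: sum = 53+118+59+193+54+199+186+34+177+7 = 1080; mod 256 = 56 → 38.
Outer input = (K'⊕opad) ∥ inner = 5f 1c 51 ab 5c ∥ 38.
Outer hash (tag): sum = 95+28+81+171+92+56 = 523; mod 256 = 11 → 0b.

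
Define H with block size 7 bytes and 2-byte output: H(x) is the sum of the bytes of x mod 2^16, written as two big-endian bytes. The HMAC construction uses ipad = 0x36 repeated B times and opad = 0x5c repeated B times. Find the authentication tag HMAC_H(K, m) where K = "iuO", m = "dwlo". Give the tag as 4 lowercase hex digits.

Key "iuO" = 69 75 4f is 3 bytes ≤ B = 7; zero-pad to 7 bytes: K' = 69 75 4f 00 00 00 00.
K' ⊕ ipad = 5f 43 79 36 36 36 36.  K' ⊕ opad = 35 29 13 5c 5c 5c 5c.
Inner input = (K'⊕ipad) ∥ m = 5f 43 79 36 36 36 36 ∥ 64 77 6c 6f.
Inner hash: sum = 95+67+121+54+54+54+54+100+119+108+111 = 937 → 03 a9.
Outer input = (K'⊕opad) ∥ inner = 35 29 13 5c 5c 5c 5c ∥ 03 a9.
Outer hash (tag): sum = 53+41+19+92+92+92+92+3+169 = 653 → 02 8d.

028d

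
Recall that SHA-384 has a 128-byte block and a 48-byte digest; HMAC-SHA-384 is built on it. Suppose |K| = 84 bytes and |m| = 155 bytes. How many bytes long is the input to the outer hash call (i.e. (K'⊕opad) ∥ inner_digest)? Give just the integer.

176

Key is 84 ≤ 128 bytes, zero-padded: |K'| = 128.
Outer input = (K'⊕opad) ∥ H(inner) → 128 + 48 = 176 bytes.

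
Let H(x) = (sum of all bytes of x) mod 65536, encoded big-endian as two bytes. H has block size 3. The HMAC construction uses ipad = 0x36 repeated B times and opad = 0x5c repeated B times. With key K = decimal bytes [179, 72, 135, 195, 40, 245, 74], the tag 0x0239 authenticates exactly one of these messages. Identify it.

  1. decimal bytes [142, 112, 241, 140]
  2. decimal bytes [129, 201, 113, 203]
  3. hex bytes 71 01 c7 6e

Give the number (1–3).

Key decimal bytes [179, 72, 135, 195, 40, 245, 74] = b3 48 87 c3 28 f5 4a is 7 bytes > B = 3, so hash it first: H(key) = 03 ac, then zero-pad to 3 bytes: K' = 03 ac 00.
K' ⊕ ipad = 35 9a 36; K' ⊕ opad = 5f f0 5c.
m1: inner = H(35 9a 36 8e 70 f1 8c) = 03 80; tag = H(5f f0 5c 03 80) = 022e
m2: inner = H(35 9a 36 81 c9 71 cb) = 03 8b; tag = H(5f f0 5c 03 8b) = 0239 ← matches
m3: inner = H(35 9a 36 71 01 c7 6e) = 02 ac; tag = H(5f f0 5c 02 ac) = 0259

2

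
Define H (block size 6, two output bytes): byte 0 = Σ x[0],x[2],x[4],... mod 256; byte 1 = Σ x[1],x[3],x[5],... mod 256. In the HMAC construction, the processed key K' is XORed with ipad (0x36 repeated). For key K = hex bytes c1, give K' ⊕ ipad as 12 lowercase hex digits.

Key hex bytes c1 is 1 byte ≤ B = 6; zero-pad to 6 bytes: K' = c1 00 00 00 00 00.
XOR each byte with 0x36: c1⊕36=f7, 00⊕36=36, 00⊕36=36, 00⊕36=36, 00⊕36=36, 00⊕36=36.

f73636363636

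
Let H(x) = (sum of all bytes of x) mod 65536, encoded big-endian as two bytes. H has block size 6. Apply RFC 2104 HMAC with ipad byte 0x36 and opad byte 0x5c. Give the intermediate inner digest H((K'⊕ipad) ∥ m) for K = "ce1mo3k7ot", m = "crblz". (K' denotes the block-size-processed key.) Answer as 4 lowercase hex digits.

03e5

Key "ce1mo3k7ot" = 63 65 31 6d 6f 33 6b 37 6f 74 is 10 bytes > B = 6, so hash it first: H(key) = 03 8d, then zero-pad to 6 bytes: K' = 03 8d 00 00 00 00.
K' ⊕ ipad = 35 bb 36 36 36 36.
Inner input = 35 bb 36 36 36 36 ∥ 63 72 62 6c 7a.
Inner hash: sum = 53+187+54+54+54+54+99+114+98+108+122 = 997 → 03 e5.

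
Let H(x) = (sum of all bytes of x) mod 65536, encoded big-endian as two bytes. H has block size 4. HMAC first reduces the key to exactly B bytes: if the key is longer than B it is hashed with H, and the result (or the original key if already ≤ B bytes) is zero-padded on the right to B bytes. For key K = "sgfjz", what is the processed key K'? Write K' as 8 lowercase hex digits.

02240000

|K| = 5 > B = 4, so first hash the key.
H(K): sum = 115+103+102+106+122 = 548 → 02 24.
Zero-pad H(K) = 02 24 to 4 bytes: K' = 02 24 00 00.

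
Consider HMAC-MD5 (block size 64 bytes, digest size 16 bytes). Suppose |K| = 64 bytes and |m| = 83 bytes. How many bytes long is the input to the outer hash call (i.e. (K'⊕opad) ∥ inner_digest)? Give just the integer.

80

Key is 64 ≤ 64 bytes, zero-padded: |K'| = 64.
Outer input = (K'⊕opad) ∥ H(inner) → 64 + 16 = 80 bytes.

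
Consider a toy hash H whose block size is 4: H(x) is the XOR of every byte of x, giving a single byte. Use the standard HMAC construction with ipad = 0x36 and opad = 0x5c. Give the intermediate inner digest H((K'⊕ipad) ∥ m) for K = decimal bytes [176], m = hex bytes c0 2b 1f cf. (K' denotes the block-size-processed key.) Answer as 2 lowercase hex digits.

Key decimal bytes [176] = b0 is 1 byte ≤ B = 4; zero-pad to 4 bytes: K' = b0 00 00 00.
K' ⊕ ipad = 86 36 36 36.
Inner input = 86 36 36 36 ∥ c0 2b 1f cf.
Inner hash: XOR 86⊕36⊕36⊕36⊕c0⊕2b⊕1f⊕cf = 8b.

8b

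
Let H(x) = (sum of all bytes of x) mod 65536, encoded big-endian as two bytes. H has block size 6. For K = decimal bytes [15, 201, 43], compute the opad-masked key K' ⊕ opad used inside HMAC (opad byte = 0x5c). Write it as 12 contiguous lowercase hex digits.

5395775c5c5c

Key decimal bytes [15, 201, 43] = 0f c9 2b is 3 bytes ≤ B = 6; zero-pad to 6 bytes: K' = 0f c9 2b 00 00 00.
XOR each byte with 0x5c: 0f⊕5c=53, c9⊕5c=95, 2b⊕5c=77, 00⊕5c=5c, 00⊕5c=5c, 00⊕5c=5c.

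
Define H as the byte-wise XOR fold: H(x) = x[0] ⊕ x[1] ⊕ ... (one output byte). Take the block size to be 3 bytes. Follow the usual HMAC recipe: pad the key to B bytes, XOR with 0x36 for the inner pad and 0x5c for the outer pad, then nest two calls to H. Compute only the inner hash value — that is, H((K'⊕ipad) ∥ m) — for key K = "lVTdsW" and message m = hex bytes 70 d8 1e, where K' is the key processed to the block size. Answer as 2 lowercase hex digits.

ae

Key "lVTdsW" = 6c 56 54 64 73 57 is 6 bytes > B = 3, so hash it first: H(key) = 2e, then zero-pad to 3 bytes: K' = 2e 00 00.
K' ⊕ ipad = 18 36 36.
Inner input = 18 36 36 ∥ 70 d8 1e.
Inner hash: XOR 18⊕36⊕36⊕70⊕d8⊕1e = ae.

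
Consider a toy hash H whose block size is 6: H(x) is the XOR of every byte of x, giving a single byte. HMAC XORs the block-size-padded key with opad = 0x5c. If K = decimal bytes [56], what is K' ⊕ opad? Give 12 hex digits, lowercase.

645c5c5c5c5c

Key decimal bytes [56] = 38 is 1 byte ≤ B = 6; zero-pad to 6 bytes: K' = 38 00 00 00 00 00.
XOR each byte with 0x5c: 38⊕5c=64, 00⊕5c=5c, 00⊕5c=5c, 00⊕5c=5c, 00⊕5c=5c, 00⊕5c=5c.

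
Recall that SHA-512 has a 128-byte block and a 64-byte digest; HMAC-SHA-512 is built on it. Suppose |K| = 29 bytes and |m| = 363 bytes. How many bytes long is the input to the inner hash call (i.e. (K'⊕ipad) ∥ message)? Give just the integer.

Key is 29 ≤ 128 bytes, zero-padded: |K'| = 128.
Inner input = (K'⊕ipad) ∥ m → 128 + 363 = 491 bytes.

491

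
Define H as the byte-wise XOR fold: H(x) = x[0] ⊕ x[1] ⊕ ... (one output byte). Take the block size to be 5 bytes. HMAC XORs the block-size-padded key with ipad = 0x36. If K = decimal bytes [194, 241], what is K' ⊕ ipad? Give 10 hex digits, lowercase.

f4c7363636

Key decimal bytes [194, 241] = c2 f1 is 2 bytes ≤ B = 5; zero-pad to 5 bytes: K' = c2 f1 00 00 00.
XOR each byte with 0x36: c2⊕36=f4, f1⊕36=c7, 00⊕36=36, 00⊕36=36, 00⊕36=36.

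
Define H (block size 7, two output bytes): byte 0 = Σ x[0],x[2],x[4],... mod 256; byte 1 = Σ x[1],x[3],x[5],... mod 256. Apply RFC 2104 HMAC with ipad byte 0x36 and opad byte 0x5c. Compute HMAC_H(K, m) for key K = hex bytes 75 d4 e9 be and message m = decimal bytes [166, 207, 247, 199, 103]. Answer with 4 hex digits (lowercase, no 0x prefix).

3aea

Key hex bytes 75 d4 e9 be is 4 bytes ≤ B = 7; zero-pad to 7 bytes: K' = 75 d4 e9 be 00 00 00.
K' ⊕ ipad = 43 e2 df 88 36 36 36.  K' ⊕ opad = 29 88 b5 e2 5c 5c 5c.
Inner input = (K'⊕ipad) ∥ m = 43 e2 df 88 36 36 36 ∥ a6 cf f7 c7 67.
Inner hash: even-index sum = 804 mod 256 = 36; odd-index sum = 932 mod 256 = 164 → 24 a4.
Outer input = (K'⊕opad) ∥ inner = 29 88 b5 e2 5c 5c 5c ∥ 24 a4.
Outer hash (tag): even-index sum = 570 mod 256 = 58; odd-index sum = 490 mod 256 = 234 → 3a ea.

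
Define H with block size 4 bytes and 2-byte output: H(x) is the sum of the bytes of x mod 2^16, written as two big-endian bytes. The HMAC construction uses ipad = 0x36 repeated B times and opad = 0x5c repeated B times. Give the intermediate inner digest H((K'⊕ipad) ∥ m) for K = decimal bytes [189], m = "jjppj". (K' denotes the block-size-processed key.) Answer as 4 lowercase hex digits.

034b

Key decimal bytes [189] = bd is 1 byte ≤ B = 4; zero-pad to 4 bytes: K' = bd 00 00 00.
K' ⊕ ipad = 8b 36 36 36.
Inner input = 8b 36 36 36 ∥ 6a 6a 70 70 6a.
Inner hash: sum = 139+54+54+54+106+106+112+112+106 = 843 → 03 4b.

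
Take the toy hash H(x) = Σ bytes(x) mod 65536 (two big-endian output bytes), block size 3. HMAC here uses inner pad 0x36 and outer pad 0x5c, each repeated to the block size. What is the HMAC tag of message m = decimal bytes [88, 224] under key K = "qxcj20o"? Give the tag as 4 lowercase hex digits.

Key "qxcj20o" = 71 78 63 6a 32 30 6f is 7 bytes > B = 3, so hash it first: H(key) = 02 87, then zero-pad to 3 bytes: K' = 02 87 00.
K' ⊕ ipad = 34 b1 36.  K' ⊕ opad = 5e db 5c.
Inner input = (K'⊕ipad) ∥ m = 34 b1 36 ∥ 58 e0.
Inner hash: sum = 52+177+54+88+224 = 595 → 02 53.
Outer input = (K'⊕opad) ∥ inner = 5e db 5c ∥ 02 53.
Outer hash (tag): sum = 94+219+92+2+83 = 490 → 01 ea.

01ea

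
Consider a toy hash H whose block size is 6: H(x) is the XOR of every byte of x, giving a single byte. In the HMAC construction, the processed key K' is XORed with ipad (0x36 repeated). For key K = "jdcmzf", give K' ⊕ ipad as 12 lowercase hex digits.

Key "jdcmzf" = 6a 64 63 6d 7a 66 is exactly B = 6 bytes: K' = 6a 64 63 6d 7a 66.
XOR each byte with 0x36: 6a⊕36=5c, 64⊕36=52, 63⊕36=55, 6d⊕36=5b, 7a⊕36=4c, 66⊕36=50.

5c52555b4c50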